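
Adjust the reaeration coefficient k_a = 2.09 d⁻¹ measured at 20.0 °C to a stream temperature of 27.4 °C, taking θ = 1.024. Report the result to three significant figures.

k_a(T₂) = k_a(T₁) · θ^(T₂−T₁) = 2.09 × 1.024^(27.4−20.0)
= 2.09 × 1.024^7.40 = 2.09 × 1.192 = 2.491 d⁻¹.

k_a ≈ 2.49 d⁻¹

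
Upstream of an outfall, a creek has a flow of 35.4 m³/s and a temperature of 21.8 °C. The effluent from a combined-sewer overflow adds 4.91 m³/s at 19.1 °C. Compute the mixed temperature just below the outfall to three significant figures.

21.5 °C

Flow-weighted mixing: C = (Q_r C_r + Q_w C_w)/(Q_r + Q_w)
= (35.4×21.8 + 4.91×19.1)/(35.4 + 4.91) = 865.5/40.31 = 21.47 °C.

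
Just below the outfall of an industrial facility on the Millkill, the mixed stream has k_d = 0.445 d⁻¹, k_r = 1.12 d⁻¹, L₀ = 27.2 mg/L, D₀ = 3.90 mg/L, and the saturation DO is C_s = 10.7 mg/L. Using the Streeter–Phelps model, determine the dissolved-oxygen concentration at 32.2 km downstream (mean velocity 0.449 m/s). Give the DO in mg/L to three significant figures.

Travel time t = x/v = 32.2 km / (0.449 m/s) = 32200 m / 0.449 m/s = 71710 s = 0.8300 d.
k_d L₀/(k_r−k_d) = 0.445×27.2/(1.12−0.445) = 12.10/0.6750 = 17.93 mg/L.
e^(−k_d t) = e^(−0.445×0.8300) = 0.6912; e^(−k_r t) = e^(−1.12×0.8300) = 0.3947.
D = 17.93 × (0.6912 − 0.3947) + 3.90 × 0.3947 = 5.316 + 1.539 = 6.856 mg/L.
DO = C_s − D = 10.7 − 6.856 = 3.844 mg/L.

DO ≈ 3.84 mg/L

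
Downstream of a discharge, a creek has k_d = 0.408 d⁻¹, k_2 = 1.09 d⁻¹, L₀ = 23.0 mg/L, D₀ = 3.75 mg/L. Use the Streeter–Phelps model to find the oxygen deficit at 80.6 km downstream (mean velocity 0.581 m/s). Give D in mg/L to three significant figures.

Travel time t = x/v = 80.6 km / (0.581 m/s) = 80600 m / 0.581 m/s = 138700 s = 1.606 d.
k_d L₀/(k_2−k_d) = 0.408×23.0/(1.09−0.408) = 9.384/0.6820 = 13.76 mg/L.
e^(−k_d t) = e^(−0.408×1.606) = 0.5194; e^(−k_2 t) = e^(−1.09×1.606) = 0.1738.
D = 13.76 × (0.5194 − 0.1738) + 3.75 × 0.1738 = 4.756 + 0.6516 = 5.407 mg/L.

D ≈ 5.41 mg/L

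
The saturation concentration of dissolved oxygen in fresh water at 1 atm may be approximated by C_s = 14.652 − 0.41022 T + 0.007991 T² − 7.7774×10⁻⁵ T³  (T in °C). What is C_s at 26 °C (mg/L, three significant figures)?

C_s ≈ 8.02 mg/L

C_s = 14.652 − 0.41022×26 + 0.007991×26² − 7.7774×10⁻⁵×26³ = 8.021 mg/L.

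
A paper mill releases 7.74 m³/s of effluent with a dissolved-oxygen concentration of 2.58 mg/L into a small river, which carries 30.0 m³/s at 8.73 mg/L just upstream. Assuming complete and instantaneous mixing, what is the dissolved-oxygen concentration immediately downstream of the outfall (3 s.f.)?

Flow-weighted mixing: C = (Q_r C_r + Q_w C_w)/(Q_r + Q_w)
= (30.0×8.73 + 7.74×2.58)/(30.0 + 7.74) = 281.9/37.74 = 7.469 mg/L.

7.47 mg/L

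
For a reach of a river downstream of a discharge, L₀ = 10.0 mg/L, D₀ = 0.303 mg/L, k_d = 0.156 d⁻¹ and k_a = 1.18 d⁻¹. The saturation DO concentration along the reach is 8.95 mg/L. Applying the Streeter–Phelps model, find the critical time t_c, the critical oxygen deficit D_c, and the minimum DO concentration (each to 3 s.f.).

t_c = [1/(k_a−k_d)] ln[(k_a/k_d)(1 − D₀(k_a−k_d)/(k_d L₀))]
= [1/(1.18−0.156)] ln[(1.18/0.156)(1 − 0.303×1.024/(0.156×10.0))]
= (1/1.024) ln[7.564 × 0.8011] = 0.9766 × ln(6.060) = 0.9766 × 1.802 = 1.759 d.
D_c = (k_d/k_a) L₀ e^(−k_d t_c) = (0.156/1.18) × 10.0 × e^(−0.156×1.759) = 0.1322 × 10.0 × 0.7600 = 1.005 mg/L.
Minimum DO = C_s − D_c = 8.95 − 1.005 = 7.945 mg/L.

t_c ≈ 1.76 d; D_c ≈ 1.00 mg/L; min DO ≈ 7.95 mg/L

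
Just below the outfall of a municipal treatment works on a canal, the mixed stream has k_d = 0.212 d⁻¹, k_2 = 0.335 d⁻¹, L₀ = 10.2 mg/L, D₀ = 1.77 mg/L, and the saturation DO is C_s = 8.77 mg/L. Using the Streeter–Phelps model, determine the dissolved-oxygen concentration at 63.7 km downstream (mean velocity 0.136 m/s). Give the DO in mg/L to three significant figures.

Travel time t = x/v = 63.7 km / (0.136 m/s) = 63700 m / 0.136 m/s = 468400 s = 5.421 d.
k_d L₀/(k_2−k_d) = 0.212×10.2/(0.335−0.212) = 2.162/0.1230 = 17.58 mg/L.
e^(−k_d t) = e^(−0.212×5.421) = 0.3169; e^(−k_2 t) = e^(−0.335×5.421) = 0.1627.
D = 17.58 × (0.3169 − 0.1627) + 1.77 × 0.1627 = 2.711 + 0.2879 = 2.999 mg/L.
DO = C_s − D = 8.77 − 2.999 = 5.771 mg/L.

DO ≈ 5.77 mg/L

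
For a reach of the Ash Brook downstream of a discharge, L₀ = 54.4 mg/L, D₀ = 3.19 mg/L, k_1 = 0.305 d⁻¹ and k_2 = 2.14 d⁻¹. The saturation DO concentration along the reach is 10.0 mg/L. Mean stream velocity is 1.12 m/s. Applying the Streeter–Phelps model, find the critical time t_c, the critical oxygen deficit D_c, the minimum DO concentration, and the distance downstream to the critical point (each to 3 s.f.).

With k_2/k_1 = 7.016 and 1 − D₀(k_2−k_1)/(k_1 L₀) = 0.6472,
t_c = ln(7.016 × 0.6472) / (2.14 − 0.305) = ln(4.541) / 1.835 = 1.513/1.835 = 0.8246 d.
D_c = (k_1/k_2) L₀ e^(−k_1 t_c) = (0.305/2.14) × 54.4 × e^(−0.305×0.8246) = 0.1425 × 54.4 × 0.7776 = 6.029 mg/L.
Minimum DO = C_s − D_c = 10.0 − 6.029 = 3.971 mg/L.
x_c = v t_c = 1.12 m/s × 0.8246 d × 86400 s/d = 79800 m ≈ 79.8 km.

t_c ≈ 0.825 d; D_c ≈ 6.03 mg/L; min DO ≈ 3.97 mg/L; x_c ≈ 79.8 km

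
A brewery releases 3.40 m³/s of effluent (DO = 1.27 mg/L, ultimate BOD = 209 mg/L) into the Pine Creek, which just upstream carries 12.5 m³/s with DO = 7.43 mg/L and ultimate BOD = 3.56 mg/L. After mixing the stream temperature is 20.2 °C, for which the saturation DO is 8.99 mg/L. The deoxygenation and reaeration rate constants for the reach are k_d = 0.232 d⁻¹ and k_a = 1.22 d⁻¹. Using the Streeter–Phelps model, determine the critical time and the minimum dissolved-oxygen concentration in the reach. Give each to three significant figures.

Mixed DO = (12.5×7.43 + 3.40×1.27)/(12.5+3.40) = 97.19/15.90 = 6.113 mg/L.
Mixed L₀ = (12.5×3.56 + 3.40×209)/(15.90) = 755.1/15.90 = 47.49 mg/L.
Initial deficit D₀ = C_s − DO₀ = 8.99 − 6.113 = 2.877 mg/L.
t_c = (1/0.9880) ln[(1.22/0.232)(1 − 2.877×0.9880/(0.232×47.49))] = 1.012 × ln(3.902) = 1.378 d.
D_c = (0.232/1.22) × 47.49 × e^(−0.232×1.378) = 0.1902 × 47.49 × 0.7264 = 6.560 mg/L.
Minimum DO = 8.99 − 6.560 = 2.430 mg/L.

t_c ≈ 1.38 d; minimum DO ≈ 2.43 mg/L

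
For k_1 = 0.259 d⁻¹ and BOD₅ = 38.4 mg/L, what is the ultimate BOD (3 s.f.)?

L₀ ≈ 52.9 mg/L

BOD₅ = L₀(1 − e^(−5k_1)) ⇒ L₀ = BOD₅ / (1 − e^(−5×0.259))
= 38.4 / (1 − 0.2739) = 38.4 / 0.7261 = 52.89 mg/L.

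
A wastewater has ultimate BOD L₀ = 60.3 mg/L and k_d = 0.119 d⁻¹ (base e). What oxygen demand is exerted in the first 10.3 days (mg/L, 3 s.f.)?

y ≈ 42.6 mg/L

y_t = L₀(1 − e^(−k_d t)) = 60.3 × (1 − e^(−0.119×10.3))
= 60.3 × (1 − 0.2936) = 60.3 × 0.7064 = 42.60 mg/L.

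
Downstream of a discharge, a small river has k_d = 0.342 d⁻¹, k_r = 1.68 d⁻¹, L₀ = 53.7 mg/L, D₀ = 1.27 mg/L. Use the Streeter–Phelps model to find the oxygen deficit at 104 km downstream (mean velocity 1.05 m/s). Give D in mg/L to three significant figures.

Travel time t = x/v = 104 km / (1.05 m/s) = 104000 m / 1.05 m/s = 99050 s = 1.146 d.
k_d L₀/(k_r−k_d) = 0.342×53.7/(1.68−0.342) = 18.37/1.338 = 13.73 mg/L.
e^(−k_d t) = e^(−0.342×1.146) = 0.6757; e^(−k_r t) = e^(−1.68×1.146) = 0.1457.
D = 13.73 × (0.6757 − 0.1457) + 1.27 × 0.1457 = 7.274 + 0.1851 = 7.459 mg/L.

D ≈ 7.46 mg/L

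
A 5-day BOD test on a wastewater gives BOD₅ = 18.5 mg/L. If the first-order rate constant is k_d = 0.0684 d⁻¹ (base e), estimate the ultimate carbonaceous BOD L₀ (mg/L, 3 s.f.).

L₀ ≈ 63.9 mg/L

BOD₅ = L₀(1 − e^(−5k_d)) ⇒ L₀ = BOD₅ / (1 − e^(−5×0.0684))
= 18.5 / (1 − 0.7103) = 18.5 / 0.2897 = 63.87 mg/L.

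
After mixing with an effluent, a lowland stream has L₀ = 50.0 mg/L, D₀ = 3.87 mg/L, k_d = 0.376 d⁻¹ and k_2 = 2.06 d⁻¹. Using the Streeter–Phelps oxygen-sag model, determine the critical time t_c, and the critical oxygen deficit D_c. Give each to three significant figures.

t_c ≈ 0.757 d; D_c ≈ 6.86 mg/L

t_c = [1/(k_2−k_d)] ln[(k_2/k_d)(1 − D₀(k_2−k_d)/(k_d L₀))]
= [1/(2.06−0.376)] ln[(2.06/0.376)(1 − 3.87×1.684/(0.376×50.0))]
= (1/1.684) ln[5.479 × 0.6533] = 0.5938 × ln(3.580) = 0.5938 × 1.275 = 0.7573 d.
D_c = (k_d/k_2) L₀ e^(−k_d t_c) = (0.376/2.06) × 50.0 × e^(−0.376×0.7573) = 0.1825 × 50.0 × 0.7522 = 6.865 mg/L.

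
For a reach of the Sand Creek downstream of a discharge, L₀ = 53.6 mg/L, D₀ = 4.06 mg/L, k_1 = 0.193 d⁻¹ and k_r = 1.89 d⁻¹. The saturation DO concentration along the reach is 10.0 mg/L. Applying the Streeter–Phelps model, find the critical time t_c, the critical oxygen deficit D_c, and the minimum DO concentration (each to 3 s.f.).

t_c = [1/(k_r−k_1)] ln[(k_r/k_1)(1 − D₀(k_r−k_1)/(k_1 L₀))]
= [1/(1.89−0.193)] ln[(1.89/0.193)(1 − 4.06×1.697/(0.193×53.6))]
= (1/1.697) ln[9.793 × 0.3340] = 0.5893 × ln(3.271) = 0.5893 × 1.185 = 0.6983 d.
L(t_c) = L₀ e^(−k_1 t_c) = 53.6 × 0.8739 = 46.84 mg/L, and at the critical point k_r D_c = k_1 L, so D_c = (0.193/1.89) × 46.84 = 4.783 mg/L.
Minimum DO = C_s − D_c = 10.0 − 4.783 = 5.217 mg/L.

t_c ≈ 0.698 d; D_c ≈ 4.78 mg/L; min DO ≈ 5.22 mg/L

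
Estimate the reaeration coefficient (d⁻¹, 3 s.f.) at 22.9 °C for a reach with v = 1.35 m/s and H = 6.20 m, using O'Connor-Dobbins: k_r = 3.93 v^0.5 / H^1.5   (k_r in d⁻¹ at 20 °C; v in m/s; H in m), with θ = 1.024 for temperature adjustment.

k_r(20) = 3.93 × 1.35^0.5 / 6.20^1.5 = 3.93 × 1.162 / 15.44 = 0.2958 d⁻¹.
k_r(22.9) = 0.2958 × 1.024^(22.9−20) = 0.2958 × 1.071 = 0.3168 d⁻¹.

k_r ≈ 0.317 d⁻¹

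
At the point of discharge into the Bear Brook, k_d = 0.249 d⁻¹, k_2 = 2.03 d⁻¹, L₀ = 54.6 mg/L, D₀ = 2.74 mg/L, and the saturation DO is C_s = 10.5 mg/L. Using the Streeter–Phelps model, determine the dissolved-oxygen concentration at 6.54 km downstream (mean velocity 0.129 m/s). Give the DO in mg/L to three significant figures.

DO ≈ 5.39 mg/L

Travel time t = x/v = 6.54 km / (0.129 m/s) = 6540 m / 0.129 m/s = 50700 s = 0.5868 d.
k_d L₀/(k_2−k_d) = 0.249×54.6/(2.03−0.249) = 13.60/1.781 = 7.634 mg/L.
e^(−k_d t) = e^(−0.249×0.5868) = 0.8641; e^(−k_2 t) = e^(−2.03×0.5868) = 0.3039.
D = 7.634 × (0.8641 − 0.3039) + 2.74 × 0.3039 = 4.276 + 0.8326 = 5.109 mg/L.
DO = C_s − D = 10.5 − 5.109 = 5.391 mg/L.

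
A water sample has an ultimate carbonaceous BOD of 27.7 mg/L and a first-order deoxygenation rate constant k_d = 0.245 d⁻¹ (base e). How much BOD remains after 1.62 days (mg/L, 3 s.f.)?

L ≈ 18.6 mg/L

L_t = L₀ e^(−k_d t) = 27.7 × e^(−0.245×1.62) = 27.7 × 0.6724 = 18.63 mg/L.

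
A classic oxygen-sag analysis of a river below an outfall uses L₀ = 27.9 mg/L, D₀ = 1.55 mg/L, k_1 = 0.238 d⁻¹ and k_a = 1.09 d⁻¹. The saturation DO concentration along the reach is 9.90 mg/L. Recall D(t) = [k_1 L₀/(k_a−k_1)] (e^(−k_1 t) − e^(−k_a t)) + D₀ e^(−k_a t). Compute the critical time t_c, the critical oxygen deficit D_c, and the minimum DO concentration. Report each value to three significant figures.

t_c ≈ 1.53 d; D_c ≈ 4.24 mg/L; min DO ≈ 5.66 mg/L

t_c = [1/(k_a−k_1)] ln[(k_a/k_1)(1 − D₀(k_a−k_1)/(k_1 L₀))]
= [1/(1.09−0.238)] ln[(1.09/0.238)(1 − 1.55×0.8520/(0.238×27.9))]
= (1/0.8520) ln[4.580 × 0.8011] = 1.174 × ln(3.669) = 1.174 × 1.300 = 1.526 d.
D_c = (k_1/k_a) L₀ e^(−k_1 t_c) = (0.238/1.09) × 27.9 × e^(−0.238×1.526) = 0.2183 × 27.9 × 0.6955 = 4.237 mg/L.
Minimum DO = C_s − D_c = 9.90 − 4.237 = 5.663 mg/L.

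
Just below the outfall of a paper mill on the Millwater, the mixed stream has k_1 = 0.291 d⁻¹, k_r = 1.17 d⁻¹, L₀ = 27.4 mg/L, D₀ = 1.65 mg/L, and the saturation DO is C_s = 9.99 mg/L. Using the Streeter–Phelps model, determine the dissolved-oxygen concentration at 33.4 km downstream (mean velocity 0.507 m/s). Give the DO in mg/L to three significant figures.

Travel time t = x/v = 33.4 km / (0.507 m/s) = 33400 m / 0.507 m/s = 65880 s = 0.7625 d.
k_1 L₀/(k_r−k_1) = 0.291×27.4/(1.17−0.291) = 7.973/0.8790 = 9.071 mg/L.
e^(−k_1 t) = e^(−0.291×0.7625) = 0.8010; e^(−k_r t) = e^(−1.17×0.7625) = 0.4098.
D = 9.071 × (0.8010 − 0.4098) + 1.65 × 0.4098 = 3.549 + 0.6762 = 4.225 mg/L.
DO = C_s − D = 9.99 − 4.225 = 5.765 mg/L.

DO ≈ 5.77 mg/L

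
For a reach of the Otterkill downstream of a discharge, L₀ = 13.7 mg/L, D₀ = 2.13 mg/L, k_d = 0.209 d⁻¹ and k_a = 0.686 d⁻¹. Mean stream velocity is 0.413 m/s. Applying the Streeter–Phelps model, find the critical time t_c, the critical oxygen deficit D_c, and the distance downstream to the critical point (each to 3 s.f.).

t_c ≈ 1.57 d; D_c ≈ 3.00 mg/L; x_c ≈ 56.1 km

t_c = [1/(k_a−k_d)] ln[(k_a/k_d)(1 − D₀(k_a−k_d)/(k_d L₀))]
= [1/(0.686−0.209)] ln[(0.686/0.209)(1 − 2.13×0.4770/(0.209×13.7))]
= (1/0.4770) ln[3.282 × 0.6452] = 2.096 × ln(2.118) = 2.096 × 0.7503 = 1.573 d.
L(t_c) = L₀ e^(−k_d t_c) = 13.7 × 0.7198 = 9.862 mg/L, and at the critical point k_a D_c = k_d L, so D_c = (0.209/0.686) × 9.862 = 3.004 mg/L.
x_c = v t_c = 0.413 m/s × 1.573 d × 86400 s/d = 56130 m ≈ 56.1 km.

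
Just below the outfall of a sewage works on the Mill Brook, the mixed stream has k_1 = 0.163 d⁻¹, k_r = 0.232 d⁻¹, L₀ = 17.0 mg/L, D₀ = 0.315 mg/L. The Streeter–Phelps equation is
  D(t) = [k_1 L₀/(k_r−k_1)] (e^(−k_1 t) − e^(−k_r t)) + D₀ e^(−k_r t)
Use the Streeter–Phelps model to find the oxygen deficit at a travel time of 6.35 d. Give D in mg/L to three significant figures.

k_1 L₀/(k_r−k_1) = 0.163×17.0/(0.232−0.163) = 2.771/0.06900 = 40.16 mg/L.
e^(−k_1 t) = e^(−0.163×6.350) = 0.3552; e^(−k_r t) = e^(−0.232×6.350) = 0.2292.
D = 40.16 × (0.3552 − 0.2292) + 0.315 × 0.2292 = 5.061 + 0.07220 = 5.133 mg/L.

D ≈ 5.13 mg/L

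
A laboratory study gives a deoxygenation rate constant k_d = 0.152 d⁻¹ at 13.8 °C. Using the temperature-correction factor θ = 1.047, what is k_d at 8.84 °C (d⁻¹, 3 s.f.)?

k_d ≈ 0.121 d⁻¹

k_d(T₂) = k_d(T₁) · θ^(T₂−T₁) = 0.152 × 1.047^(8.84−13.8)
= 0.152 × 1.047^-4.96 = 0.152 × 0.7963 = 0.1210 d⁻¹.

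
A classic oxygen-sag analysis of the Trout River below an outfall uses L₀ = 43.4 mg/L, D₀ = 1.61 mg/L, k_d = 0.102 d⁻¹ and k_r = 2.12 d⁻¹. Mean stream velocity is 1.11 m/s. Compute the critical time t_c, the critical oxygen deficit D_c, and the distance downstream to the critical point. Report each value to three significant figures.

t_c = [1/(k_r−k_d)] ln[(k_r/k_d)(1 − D₀(k_r−k_d)/(k_d L₀))]
= [1/(2.12−0.102)] ln[(2.12/0.102)(1 − 1.61×2.018/(0.102×43.4))]
= (1/2.018) ln[20.78 × 0.2661] = 0.4955 × ln(5.530) = 0.4955 × 1.710 = 0.8475 d.
D_c = (k_d/k_r) L₀ e^(−k_d t_c) = (0.102/2.12) × 43.4 × e^(−0.102×0.8475) = 0.04811 × 43.4 × 0.9172 = 1.915 mg/L.
x_c = v t_c = 1.11 m/s × 0.8475 d × 86400 s/d = 81280 m ≈ 81.3 km.

t_c ≈ 0.847 d; D_c ≈ 1.92 mg/L; x_c ≈ 81.3 km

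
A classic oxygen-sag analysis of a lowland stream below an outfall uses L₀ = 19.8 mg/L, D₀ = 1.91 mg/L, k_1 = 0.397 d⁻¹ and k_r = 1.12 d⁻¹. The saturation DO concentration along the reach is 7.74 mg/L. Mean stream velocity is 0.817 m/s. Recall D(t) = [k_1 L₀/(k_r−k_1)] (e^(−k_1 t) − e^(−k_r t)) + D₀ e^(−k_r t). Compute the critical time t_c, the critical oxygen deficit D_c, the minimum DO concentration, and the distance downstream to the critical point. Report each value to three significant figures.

t_c ≈ 1.17 d; D_c ≈ 4.42 mg/L; min DO ≈ 3.32 mg/L; x_c ≈ 82.4 km

With k_r/k_1 = 2.821 and 1 − D₀(k_r−k_1)/(k_1 L₀) = 0.8243,
t_c = ln(2.821 × 0.8243) / (1.12 − 0.397) = ln(2.326) / 0.7230 = 0.8440/0.7230 = 1.167 d.
D_c = (k_1/k_r) L₀ e^(−k_1 t_c) = (0.397/1.12) × 19.8 × e^(−0.397×1.167) = 0.3545 × 19.8 × 0.6291 = 4.415 mg/L.
Minimum DO = C_s − D_c = 7.74 − 4.415 = 3.325 mg/L.
x_c = v t_c = 0.817 m/s × 1.167 d × 86400 s/d = 82400 m ≈ 82.4 km.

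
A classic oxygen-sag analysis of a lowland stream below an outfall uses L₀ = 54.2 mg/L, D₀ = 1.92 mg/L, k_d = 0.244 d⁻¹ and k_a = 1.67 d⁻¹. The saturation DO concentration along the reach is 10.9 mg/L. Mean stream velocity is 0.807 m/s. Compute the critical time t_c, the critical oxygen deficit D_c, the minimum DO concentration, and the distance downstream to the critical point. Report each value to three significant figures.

At the critical point dD/dt = 0, so k_d L₀ e^(−k_d t) = k_a D. Substituting D(t) from the Streeter–Phelps equation and solving for t gives
t_c = ln[(k_a/k_d)(1 − D₀(k_a−k_d)/(k_d L₀))] / (k_a−k_d).
Here k_a−k_d = 1.426 d⁻¹ and 1 − D₀(k_a−k_d)/(k_d L₀) = 1 − 1.92×1.426/(0.244×54.2) = 0.7930, so
t_c = ln(6.844 × 0.7930) / 1.426 = 1.691 / 1.426 = 1.186 d.
L(t_c) = L₀ e^(−k_d t_c) = 54.2 × 0.7487 = 40.58 mg/L, and at the critical point k_a D_c = k_d L, so D_c = (0.244/1.67) × 40.58 = 5.929 mg/L.
Minimum DO = C_s − D_c = 10.9 − 5.929 = 4.971 mg/L.
x_c = v t_c = 0.807 m/s × 1.186 d × 86400 s/d = 82700 m ≈ 82.7 km.

t_c ≈ 1.19 d; D_c ≈ 5.93 mg/L; min DO ≈ 4.97 mg/L; x_c ≈ 82.7 km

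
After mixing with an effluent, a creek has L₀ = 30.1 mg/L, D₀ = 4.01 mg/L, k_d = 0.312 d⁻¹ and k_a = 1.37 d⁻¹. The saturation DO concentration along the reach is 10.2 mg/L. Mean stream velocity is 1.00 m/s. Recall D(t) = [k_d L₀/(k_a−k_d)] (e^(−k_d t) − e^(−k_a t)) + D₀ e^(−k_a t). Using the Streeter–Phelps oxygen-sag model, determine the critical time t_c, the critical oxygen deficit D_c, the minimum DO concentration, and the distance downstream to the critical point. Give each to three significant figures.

With k_a/k_d = 4.391 and 1 − D₀(k_a−k_d)/(k_d L₀) = 0.5482,
t_c = ln(4.391 × 0.5482) / (1.37 − 0.312) = ln(2.407) / 1.058 = 0.8785/1.058 = 0.8304 d.
D_c = (k_d/k_a) L₀ e^(−k_d t_c) = (0.312/1.37) × 30.1 × e^(−0.312×0.8304) = 0.2277 × 30.1 × 0.7718 = 5.290 mg/L.
Minimum DO = C_s − D_c = 10.2 − 5.290 = 4.910 mg/L.
x_c = v t_c = 1.00 m/s × 0.8304 d × 86400 s/d = 71740 m ≈ 71.7 km.

t_c ≈ 0.830 d; D_c ≈ 5.29 mg/L; min DO ≈ 4.91 mg/L; x_c ≈ 71.7 km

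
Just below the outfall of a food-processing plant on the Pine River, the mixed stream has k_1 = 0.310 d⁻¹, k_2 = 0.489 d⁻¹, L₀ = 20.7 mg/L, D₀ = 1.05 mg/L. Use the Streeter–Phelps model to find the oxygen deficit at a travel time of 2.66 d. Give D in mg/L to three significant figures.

D ≈ 6.24 mg/L

k_1 L₀/(k_2−k_1) = 0.310×20.7/(0.489−0.310) = 6.417/0.1790 = 35.85 mg/L.
e^(−k_1 t) = e^(−0.310×2.660) = 0.4384; e^(−k_2 t) = e^(−0.489×2.660) = 0.2723.
D = 35.85 × (0.4384 − 0.2723) + 1.05 × 0.2723 = 5.954 + 0.2859 = 6.240 mg/L.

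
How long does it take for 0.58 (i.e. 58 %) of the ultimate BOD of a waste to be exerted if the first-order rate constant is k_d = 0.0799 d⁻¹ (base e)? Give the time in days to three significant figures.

t ≈ 10.9 d

y/L₀ = 1 − e^(−k_d t) = 0.58 ⇒ e^(−k_d t) = 0.420
t = −ln(0.420) / 0.0799 = 0.8675 / 0.0799 = 10.86 d.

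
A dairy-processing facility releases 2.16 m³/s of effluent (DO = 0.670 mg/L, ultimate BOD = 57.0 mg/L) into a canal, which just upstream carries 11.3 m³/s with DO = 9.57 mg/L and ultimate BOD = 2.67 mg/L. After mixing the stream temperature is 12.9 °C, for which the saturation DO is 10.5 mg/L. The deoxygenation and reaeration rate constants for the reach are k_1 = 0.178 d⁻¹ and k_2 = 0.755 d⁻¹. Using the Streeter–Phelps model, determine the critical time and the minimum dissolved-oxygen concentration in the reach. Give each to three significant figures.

t_c ≈ 0.576 d; minimum DO ≈ 8.08 mg/L

Mixed DO = (11.3×9.57 + 2.16×0.670)/(11.3+2.16) = 109.6/13.46 = 8.142 mg/L.
Mixed L₀ = (11.3×2.67 + 2.16×57.0)/(13.46) = 153.3/13.46 = 11.39 mg/L.
Initial deficit D₀ = C_s − DO₀ = 10.5 − 8.142 = 2.358 mg/L.
t_c = (1/0.5770) ln[(0.755/0.178)(1 − 2.358×0.5770/(0.178×11.39))] = 1.733 × ln(1.395) = 0.5763 d.
D_c = (0.178/0.755) × 11.39 × e^(−0.178×0.5763) = 0.2358 × 11.39 × 0.9025 = 2.423 mg/L.
Minimum DO = 10.5 − 2.423 = 8.077 mg/L.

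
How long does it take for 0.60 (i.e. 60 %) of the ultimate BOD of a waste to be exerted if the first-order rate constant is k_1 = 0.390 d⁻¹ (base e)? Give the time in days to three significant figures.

t ≈ 2.35 d

y/L₀ = 1 − e^(−k_1 t) = 0.60 ⇒ e^(−k_1 t) = 0.400
t = −ln(0.400) / 0.390 = 0.9163 / 0.390 = 2.349 d.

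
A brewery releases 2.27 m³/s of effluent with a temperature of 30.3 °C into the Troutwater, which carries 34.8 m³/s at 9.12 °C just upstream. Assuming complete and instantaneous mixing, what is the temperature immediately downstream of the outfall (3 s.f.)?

10.4 °C

Flow-weighted mixing: C = (Q_r C_r + Q_w C_w)/(Q_r + Q_w)
= (34.8×9.12 + 2.27×30.3)/(34.8 + 2.27) = 386.2/37.07 = 10.42 °C.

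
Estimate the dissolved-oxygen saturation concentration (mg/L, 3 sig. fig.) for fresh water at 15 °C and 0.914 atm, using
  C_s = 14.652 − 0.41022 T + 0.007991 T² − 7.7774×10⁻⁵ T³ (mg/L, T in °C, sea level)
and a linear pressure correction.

C_s ≈ 9.17 mg/L

At sea level: C_s = 14.652 − 0.41022×15 + 0.007991×15² − 7.7774×10⁻⁵×15³ = 10.03 mg/L.
Pressure correction: C_s' = 10.03 × 0.914 = 9.171 mg/L.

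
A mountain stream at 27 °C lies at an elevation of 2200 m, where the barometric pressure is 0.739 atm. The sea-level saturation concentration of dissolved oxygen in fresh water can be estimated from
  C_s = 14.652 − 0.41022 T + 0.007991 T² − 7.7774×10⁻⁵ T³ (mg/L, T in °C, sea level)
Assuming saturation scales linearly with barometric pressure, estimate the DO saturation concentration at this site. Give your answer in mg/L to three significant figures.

C_s ≈ 5.82 mg/L

At sea level: C_s = 14.652 − 0.41022×27 + 0.007991×27² − 7.7774×10⁻⁵×27³ = 7.871 mg/L.
Pressure correction: C_s' = 7.871 × 0.739 = 5.816 mg/L.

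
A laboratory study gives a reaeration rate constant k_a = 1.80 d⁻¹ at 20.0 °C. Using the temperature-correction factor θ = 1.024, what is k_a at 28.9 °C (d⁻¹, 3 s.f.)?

k_a ≈ 2.22 d⁻¹

k_a(T₂) = k_a(T₁) · θ^(T₂−T₁) = 1.80 × 1.024^(28.9−20.0)
= 1.80 × 1.024^8.90 = 1.80 × 1.235 = 2.223 d⁻¹.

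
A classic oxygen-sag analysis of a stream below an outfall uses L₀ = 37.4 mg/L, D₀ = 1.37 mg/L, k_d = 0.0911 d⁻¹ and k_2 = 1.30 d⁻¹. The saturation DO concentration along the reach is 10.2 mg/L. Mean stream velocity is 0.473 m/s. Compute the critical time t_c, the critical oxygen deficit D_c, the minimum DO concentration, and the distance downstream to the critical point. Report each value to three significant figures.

With k_2/k_d = 14.27 and 1 − D₀(k_2−k_d)/(k_d L₀) = 0.5139,
t_c = ln(14.27 × 0.5139) / (1.30 − 0.0911) = ln(7.333) / 1.209 = 1.992/1.209 = 1.648 d.
L(t_c) = L₀ e^(−k_d t_c) = 37.4 × 0.8606 = 32.19 mg/L, and at the critical point k_2 D_c = k_d L, so D_c = (0.0911/1.30) × 32.19 = 2.255 mg/L.
Minimum DO = C_s − D_c = 10.2 − 2.255 = 7.945 mg/L.
x_c = v t_c = 0.473 m/s × 1.648 d × 86400 s/d = 67360 m ≈ 67.4 km.

t_c ≈ 1.65 d; D_c ≈ 2.26 mg/L; min DO ≈ 7.94 mg/L; x_c ≈ 67.4 km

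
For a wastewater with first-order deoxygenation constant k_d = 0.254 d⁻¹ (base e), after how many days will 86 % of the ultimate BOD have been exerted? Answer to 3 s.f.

y/L₀ = 1 − e^(−k_d t) = 0.86 ⇒ e^(−k_d t) = 0.140
t = −ln(0.140) / 0.254 = 1.966 / 0.254 = 7.741 d.

t ≈ 7.74 d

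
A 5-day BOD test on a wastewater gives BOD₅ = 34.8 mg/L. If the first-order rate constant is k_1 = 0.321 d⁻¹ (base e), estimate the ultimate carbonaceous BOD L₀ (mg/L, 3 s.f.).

BOD₅ = L₀(1 − e^(−5k_1)) ⇒ L₀ = BOD₅ / (1 − e^(−5×0.321))
= 34.8 / (1 − 0.2009) = 34.8 / 0.7991 = 43.55 mg/L.

L₀ ≈ 43.5 mg/L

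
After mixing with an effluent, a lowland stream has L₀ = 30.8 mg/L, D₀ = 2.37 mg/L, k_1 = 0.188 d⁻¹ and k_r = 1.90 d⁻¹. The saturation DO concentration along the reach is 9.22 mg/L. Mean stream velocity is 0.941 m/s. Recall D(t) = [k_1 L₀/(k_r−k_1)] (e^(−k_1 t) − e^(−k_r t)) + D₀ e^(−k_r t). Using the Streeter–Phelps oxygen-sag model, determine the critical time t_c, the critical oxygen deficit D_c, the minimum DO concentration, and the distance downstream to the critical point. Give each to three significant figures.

At the critical point dD/dt = 0, so k_1 L₀ e^(−k_1 t) = k_r D. Substituting D(t) from the Streeter–Phelps equation and solving for t gives
t_c = ln[(k_r/k_1)(1 − D₀(k_r−k_1)/(k_1 L₀))] / (k_r−k_1).
Here k_r−k_1 = 1.712 d⁻¹ and 1 − D₀(k_r−k_1)/(k_1 L₀) = 1 − 2.37×1.712/(0.188×30.8) = 0.2993, so
t_c = ln(10.11 × 0.2993) / 1.712 = 1.107 / 1.712 = 0.6465 d.
L(t_c) = L₀ e^(−k_1 t_c) = 30.8 × 0.8856 = 27.28 mg/L, and at the critical point k_r D_c = k_1 L, so D_c = (0.188/1.90) × 27.28 = 2.699 mg/L.
Minimum DO = C_s − D_c = 9.22 − 2.699 = 6.521 mg/L.
x_c = v t_c = 0.941 m/s × 0.6465 d × 86400 s/d = 52560 m ≈ 52.6 km.

t_c ≈ 0.646 d; D_c ≈ 2.70 mg/L; min DO ≈ 6.52 mg/L; x_c ≈ 52.6 km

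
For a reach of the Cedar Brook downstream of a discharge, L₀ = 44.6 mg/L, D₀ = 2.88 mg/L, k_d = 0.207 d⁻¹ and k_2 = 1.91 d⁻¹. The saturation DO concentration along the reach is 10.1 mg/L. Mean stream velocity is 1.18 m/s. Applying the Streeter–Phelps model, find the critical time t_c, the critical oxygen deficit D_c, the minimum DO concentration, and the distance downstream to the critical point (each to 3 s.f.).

t_c ≈ 0.860 d; D_c ≈ 4.05 mg/L; min DO ≈ 6.05 mg/L; x_c ≈ 87.7 km

With k_2/k_d = 9.227 and 1 − D₀(k_2−k_d)/(k_d L₀) = 0.4687,
t_c = ln(9.227 × 0.4687) / (1.91 − 0.207) = ln(4.325) / 1.703 = 1.464/1.703 = 0.8599 d.
D_c = (k_d/k_2) L₀ e^(−k_d t_c) = (0.207/1.91) × 44.6 × e^(−0.207×0.8599) = 0.1084 × 44.6 × 0.8369 = 4.045 mg/L.
Minimum DO = C_s − D_c = 10.1 − 4.045 = 6.055 mg/L.
x_c = v t_c = 1.18 m/s × 0.8599 d × 86400 s/d = 87670 m ≈ 87.7 km.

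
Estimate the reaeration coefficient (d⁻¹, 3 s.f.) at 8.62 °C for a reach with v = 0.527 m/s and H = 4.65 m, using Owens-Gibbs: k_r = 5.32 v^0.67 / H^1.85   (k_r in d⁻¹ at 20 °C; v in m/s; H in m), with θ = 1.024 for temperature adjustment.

k_r(20) = 5.32 × 0.527^0.67 / 4.65^1.85 = 5.32 × 0.6510 / 17.17 = 0.2017 d⁻¹.
k_r(8.62) = 0.2017 × 1.024^(8.62−20) = 0.2017 × 0.7635 = 0.1540 d⁻¹.

k_r ≈ 0.154 d⁻¹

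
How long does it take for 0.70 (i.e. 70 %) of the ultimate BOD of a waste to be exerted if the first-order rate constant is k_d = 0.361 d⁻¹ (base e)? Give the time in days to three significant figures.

y/L₀ = 1 − e^(−k_d t) = 0.70 ⇒ e^(−k_d t) = 0.300
t = −ln(0.300) / 0.361 = 1.204 / 0.361 = 3.335 d.

t ≈ 3.34 d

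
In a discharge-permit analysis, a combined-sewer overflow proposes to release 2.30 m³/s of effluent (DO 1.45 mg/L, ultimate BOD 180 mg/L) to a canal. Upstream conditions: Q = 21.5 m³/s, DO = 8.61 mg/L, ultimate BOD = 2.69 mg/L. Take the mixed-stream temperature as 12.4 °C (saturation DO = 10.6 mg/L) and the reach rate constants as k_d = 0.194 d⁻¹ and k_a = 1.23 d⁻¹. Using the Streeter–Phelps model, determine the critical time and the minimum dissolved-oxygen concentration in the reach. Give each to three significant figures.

Mixed DO = (21.5×8.61 + 2.30×1.45)/(21.5+2.30) = 188.4/23.80 = 7.918 mg/L.
Mixed L₀ = (21.5×2.69 + 2.30×180)/(23.80) = 471.8/23.80 = 19.82 mg/L.
Initial deficit D₀ = C_s − DO₀ = 10.6 − 7.918 = 2.682 mg/L.
t_c = (1/1.036) ln[(1.23/0.194)(1 − 2.682×1.036/(0.194×19.82))] = 0.9653 × ln(1.760) = 0.5456 d.
D_c = (0.194/1.23) × 19.82 × e^(−0.194×0.5456) = 0.1577 × 19.82 × 0.8996 = 2.813 mg/L.
Minimum DO = 10.6 − 2.813 = 7.787 mg/L.

t_c ≈ 0.546 d; minimum DO ≈ 7.79 mg/L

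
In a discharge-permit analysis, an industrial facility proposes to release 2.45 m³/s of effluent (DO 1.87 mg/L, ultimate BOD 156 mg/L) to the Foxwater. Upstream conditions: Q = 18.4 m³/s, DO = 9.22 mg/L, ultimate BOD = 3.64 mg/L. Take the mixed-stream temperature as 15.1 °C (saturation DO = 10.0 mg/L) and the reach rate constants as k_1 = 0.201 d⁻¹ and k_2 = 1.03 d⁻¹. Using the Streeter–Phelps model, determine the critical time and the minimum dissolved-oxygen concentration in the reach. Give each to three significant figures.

t_c ≈ 1.52 d; minimum DO ≈ 6.90 mg/L

Mixed DO = (18.4×9.22 + 2.45×1.87)/(18.4+2.45) = 174.2/20.85 = 8.356 mg/L.
Mixed L₀ = (18.4×3.64 + 2.45×156)/(20.85) = 449.2/20.85 = 21.54 mg/L.
Initial deficit D₀ = C_s − DO₀ = 10.0 − 8.356 = 1.644 mg/L.
t_c = (1/0.8290) ln[(1.03/0.201)(1 − 1.644×0.8290/(0.201×21.54))] = 1.206 × ln(3.512) = 1.515 d.
D_c = (0.201/1.03) × 21.54 × e^(−0.201×1.515) = 0.1951 × 21.54 × 0.7374 = 3.100 mg/L.
Minimum DO = 10.0 − 3.100 = 6.900 mg/L.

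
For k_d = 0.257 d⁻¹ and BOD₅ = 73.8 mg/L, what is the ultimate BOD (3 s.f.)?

L₀ ≈ 102 mg/L

BOD₅ = L₀(1 − e^(−5k_d)) ⇒ L₀ = BOD₅ / (1 − e^(−5×0.257))
= 73.8 / (1 − 0.2767) = 73.8 / 0.7233 = 102.0 mg/L.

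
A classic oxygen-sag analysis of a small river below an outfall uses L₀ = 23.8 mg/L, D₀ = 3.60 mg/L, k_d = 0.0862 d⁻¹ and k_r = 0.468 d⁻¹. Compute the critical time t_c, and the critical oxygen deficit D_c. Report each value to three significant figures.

t_c ≈ 1.53 d; D_c ≈ 3.84 mg/L

With k_r/k_d = 5.429 and 1 − D₀(k_r−k_d)/(k_d L₀) = 0.3300,
t_c = ln(5.429 × 0.3300) / (0.468 − 0.0862) = ln(1.792) / 0.3818 = 0.5832/0.3818 = 1.528 d.
L(t_c) = L₀ e^(−k_d t_c) = 23.8 × 0.8766 = 20.86 mg/L, and at the critical point k_r D_c = k_d L, so D_c = (0.0862/0.468) × 20.86 = 3.843 mg/L.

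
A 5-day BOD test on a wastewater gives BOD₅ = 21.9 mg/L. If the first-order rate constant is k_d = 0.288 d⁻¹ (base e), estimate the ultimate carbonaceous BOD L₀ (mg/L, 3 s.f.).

BOD₅ = L₀(1 − e^(−5k_d)) ⇒ L₀ = BOD₅ / (1 − e^(−5×0.288))
= 21.9 / (1 − 0.2369) = 21.9 / 0.7631 = 28.70 mg/L.

L₀ ≈ 28.7 mg/L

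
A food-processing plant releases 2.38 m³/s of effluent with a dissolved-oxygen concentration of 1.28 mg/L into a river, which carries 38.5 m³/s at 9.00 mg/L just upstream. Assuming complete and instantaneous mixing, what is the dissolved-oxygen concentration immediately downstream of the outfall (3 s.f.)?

8.55 mg/L

Flow-weighted mixing: C = (Q_r C_r + Q_w C_w)/(Q_r + Q_w)
= (38.5×9.00 + 2.38×1.28)/(38.5 + 2.38) = 349.5/40.88 = 8.551 mg/L.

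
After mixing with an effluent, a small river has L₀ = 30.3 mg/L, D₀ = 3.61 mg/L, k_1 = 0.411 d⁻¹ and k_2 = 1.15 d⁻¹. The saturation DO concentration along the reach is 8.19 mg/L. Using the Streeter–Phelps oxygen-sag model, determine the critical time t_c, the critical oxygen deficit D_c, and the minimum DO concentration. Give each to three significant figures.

At the critical point dD/dt = 0, so k_1 L₀ e^(−k_1 t) = k_2 D. Substituting D(t) from the Streeter–Phelps equation and solving for t gives
t_c = ln[(k_2/k_1)(1 − D₀(k_2−k_1)/(k_1 L₀))] / (k_2−k_1).
Here k_2−k_1 = 0.7390 d⁻¹ and 1 − D₀(k_2−k_1)/(k_1 L₀) = 1 − 3.61×0.7390/(0.411×30.3) = 0.7858, so
t_c = ln(2.798 × 0.7858) / 0.7390 = 0.7878 / 0.7390 = 1.066 d.
D_c = (k_1/k_2) L₀ e^(−k_1 t_c) = (0.411/1.15) × 30.3 × e^(−0.411×1.066) = 0.3574 × 30.3 × 0.6452 = 6.987 mg/L.
Minimum DO = C_s − D_c = 8.19 − 6.987 = 1.203 mg/L.

t_c ≈ 1.07 d; D_c ≈ 6.99 mg/L; min DO ≈ 1.20 mg/L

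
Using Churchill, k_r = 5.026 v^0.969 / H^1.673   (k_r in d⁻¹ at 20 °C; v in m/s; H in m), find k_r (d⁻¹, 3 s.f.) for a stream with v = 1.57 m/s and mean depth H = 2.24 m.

k_r ≈ 2.02 d⁻¹

k_r = 5.026 × 1.57^0.969 / 2.24^1.673 = 5.026 × 1.548 / 3.854 = 2.019 d⁻¹.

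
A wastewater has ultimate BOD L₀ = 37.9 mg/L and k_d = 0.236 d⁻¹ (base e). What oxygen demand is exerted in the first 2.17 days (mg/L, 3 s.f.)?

y ≈ 15.2 mg/L

y_t = L₀(1 − e^(−k_d t)) = 37.9 × (1 − e^(−0.236×2.17))
= 37.9 × (1 − 0.5992) = 37.9 × 0.4008 = 15.19 mg/L.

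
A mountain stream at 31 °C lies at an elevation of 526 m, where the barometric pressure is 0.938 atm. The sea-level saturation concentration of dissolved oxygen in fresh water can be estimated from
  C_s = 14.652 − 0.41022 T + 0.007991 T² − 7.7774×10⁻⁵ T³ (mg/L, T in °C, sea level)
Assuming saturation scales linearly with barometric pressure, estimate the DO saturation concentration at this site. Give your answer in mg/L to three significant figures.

C_s ≈ 6.85 mg/L

At sea level: C_s = 14.652 − 0.41022×31 + 0.007991×31² − 7.7774×10⁻⁵×31³ = 7.298 mg/L.
Pressure correction: C_s' = 7.298 × 0.938 = 6.845 mg/L.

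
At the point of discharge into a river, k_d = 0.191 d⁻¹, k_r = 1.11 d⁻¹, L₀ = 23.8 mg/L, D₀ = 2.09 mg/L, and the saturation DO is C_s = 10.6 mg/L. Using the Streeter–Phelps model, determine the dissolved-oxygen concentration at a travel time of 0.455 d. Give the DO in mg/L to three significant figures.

DO ≈ 7.79 mg/L

k_d L₀/(k_r−k_d) = 0.191×23.8/(1.11−0.191) = 4.546/0.9190 = 4.946 mg/L.
e^(−k_d t) = e^(−0.191×0.4550) = 0.9168; e^(−k_r t) = e^(−1.11×0.4550) = 0.6035.
D = 4.946 × (0.9168 − 0.6035) + 2.09 × 0.6035 = 1.550 + 1.261 = 2.811 mg/L.
DO = C_s − D = 10.6 − 2.811 = 7.789 mg/L.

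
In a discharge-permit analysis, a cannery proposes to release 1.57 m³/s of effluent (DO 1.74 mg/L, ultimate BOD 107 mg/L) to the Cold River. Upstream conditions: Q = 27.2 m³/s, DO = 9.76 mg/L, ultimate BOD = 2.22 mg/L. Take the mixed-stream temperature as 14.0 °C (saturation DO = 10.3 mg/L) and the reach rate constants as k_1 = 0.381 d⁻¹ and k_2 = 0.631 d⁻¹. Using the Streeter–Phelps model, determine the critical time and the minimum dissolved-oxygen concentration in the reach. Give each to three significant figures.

t_c ≈ 1.68 d; minimum DO ≈ 7.77 mg/L

Mixed DO = (27.2×9.76 + 1.57×1.74)/(27.2+1.57) = 268.2/28.77 = 9.322 mg/L.
Mixed L₀ = (27.2×2.22 + 1.57×107)/(28.77) = 228.4/28.77 = 7.938 mg/L.
Initial deficit D₀ = C_s − DO₀ = 10.3 − 9.322 = 0.9777 mg/L.
t_c = (1/0.2500) ln[(0.631/0.381)(1 − 0.9777×0.2500/(0.381×7.938))] = 4.000 × ln(1.522) = 1.681 d.
D_c = (0.381/0.631) × 7.938 × e^(−0.381×1.681) = 0.6038 × 7.938 × 0.5271 = 2.526 mg/L.
Minimum DO = 10.3 − 2.526 = 7.774 mg/L.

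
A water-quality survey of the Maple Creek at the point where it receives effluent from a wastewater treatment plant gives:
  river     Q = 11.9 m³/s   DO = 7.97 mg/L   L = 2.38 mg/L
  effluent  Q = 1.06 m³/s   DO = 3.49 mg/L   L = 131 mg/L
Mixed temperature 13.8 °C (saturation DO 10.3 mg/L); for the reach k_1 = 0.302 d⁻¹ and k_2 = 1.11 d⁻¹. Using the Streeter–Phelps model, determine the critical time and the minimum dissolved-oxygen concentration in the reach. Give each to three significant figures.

Mixed DO = (11.9×7.97 + 1.06×3.49)/(11.9+1.06) = 98.54/12.96 = 7.604 mg/L.
Mixed L₀ = (11.9×2.38 + 1.06×131)/(12.96) = 167.2/12.96 = 12.90 mg/L.
Initial deficit D₀ = C_s − DO₀ = 10.3 − 7.604 = 2.696 mg/L.
t_c = (1/0.8080) ln[(1.11/0.302)(1 − 2.696×0.8080/(0.302×12.90))] = 1.238 × ln(1.620) = 0.5970 d.
D_c = (0.302/1.11) × 12.90 × e^(−0.302×0.5970) = 0.2721 × 12.90 × 0.8350 = 2.931 mg/L.
Minimum DO = 10.3 − 2.931 = 7.369 mg/L.

t_c ≈ 0.597 d; minimum DO ≈ 7.37 mg/L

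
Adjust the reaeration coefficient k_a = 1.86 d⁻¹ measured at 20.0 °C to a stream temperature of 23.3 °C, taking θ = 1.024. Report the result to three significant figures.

k_a ≈ 2.01 d⁻¹

k_a(T₂) = k_a(T₁) · θ^(T₂−T₁) = 1.86 × 1.024^(23.3−20.0)
= 1.86 × 1.024^3.30 = 1.86 × 1.081 = 2.011 d⁻¹.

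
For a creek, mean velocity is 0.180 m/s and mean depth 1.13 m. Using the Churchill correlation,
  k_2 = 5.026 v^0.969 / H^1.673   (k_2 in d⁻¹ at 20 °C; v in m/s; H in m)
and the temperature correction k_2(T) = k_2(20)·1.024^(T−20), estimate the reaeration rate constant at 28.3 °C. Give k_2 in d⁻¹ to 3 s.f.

k_2(20) = 5.026 × 0.180^0.969 / 1.13^1.673 = 5.026 × 0.1898 / 1.227 = 0.7776 d⁻¹.
k_2(28.3) = 0.7776 × 1.024^(28.3−20) = 0.7776 × 1.218 = 0.9468 d⁻¹.

k_2 ≈ 0.947 d⁻¹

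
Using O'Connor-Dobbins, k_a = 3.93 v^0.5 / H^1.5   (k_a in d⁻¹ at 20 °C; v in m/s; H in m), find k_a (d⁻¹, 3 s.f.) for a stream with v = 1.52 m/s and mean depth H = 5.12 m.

k_a ≈ 0.418 d⁻¹

k_a = 3.93 × 1.52^0.5 / 5.12^1.5 = 3.93 × 1.233 / 11.59 = 0.4182 d⁻¹.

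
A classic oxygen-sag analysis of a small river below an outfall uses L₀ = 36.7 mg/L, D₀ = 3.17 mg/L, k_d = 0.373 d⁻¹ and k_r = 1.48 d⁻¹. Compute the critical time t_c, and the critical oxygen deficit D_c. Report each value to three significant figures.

t_c ≈ 0.977 d; D_c ≈ 6.42 mg/L

At the critical point dD/dt = 0, so k_d L₀ e^(−k_d t) = k_r D. Substituting D(t) from the Streeter–Phelps equation and solving for t gives
t_c = ln[(k_r/k_d)(1 − D₀(k_r−k_d)/(k_d L₀))] / (k_r−k_d).
Here k_r−k_d = 1.107 d⁻¹ and 1 − D₀(k_r−k_d)/(k_d L₀) = 1 − 3.17×1.107/(0.373×36.7) = 0.7437, so
t_c = ln(3.968 × 0.7437) / 1.107 = 1.082 / 1.107 = 0.9774 d.
D_c = (k_d/k_r) L₀ e^(−k_d t_c) = (0.373/1.48) × 36.7 × e^(−0.373×0.9774) = 0.2520 × 36.7 × 0.6945 = 6.424 mg/L.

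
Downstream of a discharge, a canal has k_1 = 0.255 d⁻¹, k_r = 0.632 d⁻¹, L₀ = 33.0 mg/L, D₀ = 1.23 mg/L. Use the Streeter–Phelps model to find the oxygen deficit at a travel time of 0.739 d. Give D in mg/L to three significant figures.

D ≈ 5.27 mg/L

k_1 L₀/(k_r−k_1) = 0.255×33.0/(0.632−0.255) = 8.415/0.3770 = 22.32 mg/L.
e^(−k_1 t) = e^(−0.255×0.7390) = 0.8282; e^(−k_r t) = e^(−0.632×0.7390) = 0.6269.
D = 22.32 × (0.8282 − 0.6269) + 1.23 × 0.6269 = 4.495 + 0.7710 = 5.266 mg/L.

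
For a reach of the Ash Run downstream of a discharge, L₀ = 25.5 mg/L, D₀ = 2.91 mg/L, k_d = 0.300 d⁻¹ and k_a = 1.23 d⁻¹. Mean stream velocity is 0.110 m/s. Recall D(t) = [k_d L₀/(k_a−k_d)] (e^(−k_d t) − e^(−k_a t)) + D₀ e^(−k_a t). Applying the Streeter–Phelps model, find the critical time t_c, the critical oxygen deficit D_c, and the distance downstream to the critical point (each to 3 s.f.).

At the critical point dD/dt = 0, so k_d L₀ e^(−k_d t) = k_a D. Substituting D(t) from the Streeter–Phelps equation and solving for t gives
t_c = ln[(k_a/k_d)(1 − D₀(k_a−k_d)/(k_d L₀))] / (k_a−k_d).
Here k_a−k_d = 0.9300 d⁻¹ and 1 − D₀(k_a−k_d)/(k_d L₀) = 1 − 2.91×0.9300/(0.300×25.5) = 0.6462, so
t_c = ln(4.100 × 0.6462) / 0.9300 = 0.9744 / 0.9300 = 1.048 d.
L(t_c) = L₀ e^(−k_d t_c) = 25.5 × 0.7303 = 18.62 mg/L, and at the critical point k_a D_c = k_d L, so D_c = (0.300/1.23) × 18.62 = 4.542 mg/L.
x_c = v t_c = 0.110 m/s × 1.048 d × 86400 s/d = 9958 m ≈ 9.96 km.

t_c ≈ 1.05 d; D_c ≈ 4.54 mg/L; x_c ≈ 9.96 km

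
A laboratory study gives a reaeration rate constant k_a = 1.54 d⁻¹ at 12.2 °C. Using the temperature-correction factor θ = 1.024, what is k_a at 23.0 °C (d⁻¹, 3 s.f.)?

k_a ≈ 1.99 d⁻¹

k_a(T₂) = k_a(T₁) · θ^(T₂−T₁) = 1.54 × 1.024^(23.0−12.2)
= 1.54 × 1.024^10.8 = 1.54 × 1.292 = 1.990 d⁻¹.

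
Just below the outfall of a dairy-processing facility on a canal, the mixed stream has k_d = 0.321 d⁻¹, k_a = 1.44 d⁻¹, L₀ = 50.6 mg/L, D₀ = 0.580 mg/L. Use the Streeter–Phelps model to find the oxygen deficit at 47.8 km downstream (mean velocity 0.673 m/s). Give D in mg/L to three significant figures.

D ≈ 6.88 mg/L

Travel time t = x/v = 47.8 km / (0.673 m/s) = 47800 m / 0.673 m/s = 71030 s = 0.8221 d.
k_d L₀/(k_a−k_d) = 0.321×50.6/(1.44−0.321) = 16.24/1.119 = 14.52 mg/L.
e^(−k_d t) = e^(−0.321×0.8221) = 0.7681; e^(−k_a t) = e^(−1.44×0.8221) = 0.3061.
D = 14.52 × (0.7681 − 0.3061) + 0.580 × 0.3061 = 6.705 + 0.1776 = 6.883 mg/L.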